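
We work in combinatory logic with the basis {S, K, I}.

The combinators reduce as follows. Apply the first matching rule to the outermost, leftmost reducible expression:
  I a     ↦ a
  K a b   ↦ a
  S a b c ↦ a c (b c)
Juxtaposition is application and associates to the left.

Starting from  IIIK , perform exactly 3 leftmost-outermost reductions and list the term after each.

Answer: after 3 steps: K

Working:
  start: IIIK
  step 1: IIK
  step 2: IK
  step 3: K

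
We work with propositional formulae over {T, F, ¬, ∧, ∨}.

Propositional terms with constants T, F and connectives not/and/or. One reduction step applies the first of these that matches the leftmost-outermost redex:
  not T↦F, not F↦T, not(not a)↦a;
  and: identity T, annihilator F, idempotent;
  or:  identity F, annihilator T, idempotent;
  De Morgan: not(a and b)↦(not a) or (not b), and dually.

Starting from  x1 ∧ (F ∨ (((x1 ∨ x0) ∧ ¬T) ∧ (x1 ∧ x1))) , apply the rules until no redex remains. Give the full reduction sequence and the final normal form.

Answer: normal form = F  (in 5 steps)

Working:
  start: x1 ∧ (F ∨ (((x1 ∨ x0) ∧ ¬T) ∧ (x1 ∧ x1)))
  [1] x1 ∧ (((x1 ∨ x0) ∧ ¬T) ∧ (x1 ∧ x1))
  [2] x1 ∧ (((x1 ∨ x0) ∧ F) ∧ (x1 ∧ x1))
  [3] x1 ∧ (F ∧ (x1 ∧ x1))
  [4] x1 ∧ F
  [5] F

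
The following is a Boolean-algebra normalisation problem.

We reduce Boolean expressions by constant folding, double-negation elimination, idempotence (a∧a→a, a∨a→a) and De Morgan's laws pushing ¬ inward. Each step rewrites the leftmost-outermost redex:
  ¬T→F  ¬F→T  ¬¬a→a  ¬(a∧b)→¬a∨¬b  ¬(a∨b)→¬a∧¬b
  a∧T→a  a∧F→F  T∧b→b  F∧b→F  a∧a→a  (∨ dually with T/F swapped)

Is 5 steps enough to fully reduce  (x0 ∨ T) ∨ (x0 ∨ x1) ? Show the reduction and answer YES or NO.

  start: (x0 ∨ T) ∨ (x0 ∨ x1)
  →1  T ∨ (x0 ∨ x1)
  →2  T

Answer: YES — reaches normal form T in 2 ≤ 5 steps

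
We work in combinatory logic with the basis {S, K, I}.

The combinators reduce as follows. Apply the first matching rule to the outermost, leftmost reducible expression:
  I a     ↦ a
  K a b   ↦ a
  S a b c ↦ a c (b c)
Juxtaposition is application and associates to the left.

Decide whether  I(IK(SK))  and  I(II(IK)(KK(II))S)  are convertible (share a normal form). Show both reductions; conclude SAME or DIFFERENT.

Answer: DIFFERENT — A ⇓ K(SK), B ⇓ K

Working:
Term A:
  start: I(IK(SK))
  [1] IK(SK)
  [2] K(SK)

Term B:
  start: I(II(IK)(KK(II))S)
  [1] II(IK)(KK(II))S
  [2] I(IK)(KK(II))S
  [3] IK(KK(II))S
  [4] K(KK(II))S
  [5] KK(II)
  [6] K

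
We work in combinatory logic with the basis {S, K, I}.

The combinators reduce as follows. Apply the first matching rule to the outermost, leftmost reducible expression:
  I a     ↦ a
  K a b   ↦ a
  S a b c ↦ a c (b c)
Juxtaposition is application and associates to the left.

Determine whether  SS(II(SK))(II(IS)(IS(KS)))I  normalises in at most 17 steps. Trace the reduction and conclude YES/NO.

  start: SS(II(SK))(II(IS)(IS(KS)))I
  [1] S(II(IS)(IS(KS)))(II(SK)(II(IS)(IS(KS))))I
  [2] II(IS)(IS(KS))I(II(SK)(II(IS)(IS(KS)))I)
  [3] I(IS)(IS(KS))I(II(SK)(II(IS)(IS(KS)))I)
  [4] IS(IS(KS))I(II(SK)(II(IS)(IS(KS)))I)
  [5] S(IS(KS))I(II(SK)(II(IS)(IS(KS)))I)
  [6] IS(KS)(II(SK)(II(IS)(IS(KS)))I)(I(II(SK)(II(IS)(IS(KS)))I))
  [7] S(KS)(II(SK)(II(IS)(IS(KS)))I)(I(II(SK)(II(IS)(IS(KS)))I))
  [8] KS(I(II(SK)(II(IS)(IS(KS)))I))(II(SK)(II(IS)(IS(KS)))I(I(II(SK)(II(IS)(IS(KS)))I)))
  [9] S(II(SK)(II(IS)(IS(KS)))I(I(II(SK)(II(IS)(IS(KS)))I)))
  [10] S(I(SK)(II(IS)(IS(KS)))I(I(II(SK)(II(IS)(IS(KS)))I)))
  [11] S(SK(II(IS)(IS(KS)))I(I(II(SK)(II(IS)(IS(KS)))I)))
  [12] S(KI(II(IS)(IS(KS))I)(I(II(SK)(II(IS)(IS(KS)))I)))
  [13] S(I(I(II(SK)(II(IS)(IS(KS)))I)))
  [14] S(I(II(SK)(II(IS)(IS(KS)))I))
  [15] S(II(SK)(II(IS)(IS(KS)))I)
  [16] S(I(SK)(II(IS)(IS(KS)))I)
  [17] S(SK(II(IS)(IS(KS)))I)

Answer: NO — after 17 steps the term is S(SK(II(IS)(IS(KS)))I), not yet normal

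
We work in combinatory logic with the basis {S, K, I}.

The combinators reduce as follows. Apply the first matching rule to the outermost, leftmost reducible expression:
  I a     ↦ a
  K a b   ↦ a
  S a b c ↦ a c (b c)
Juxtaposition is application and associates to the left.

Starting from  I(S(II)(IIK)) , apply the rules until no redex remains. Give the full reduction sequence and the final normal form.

  start: I(S(II)(IIK))
  →1  S(II)(IIK)
  →2  SI(IIK)
  →3  SI(IK)
  →4  SIK

Answer: normal form = SIK  (in 4 steps)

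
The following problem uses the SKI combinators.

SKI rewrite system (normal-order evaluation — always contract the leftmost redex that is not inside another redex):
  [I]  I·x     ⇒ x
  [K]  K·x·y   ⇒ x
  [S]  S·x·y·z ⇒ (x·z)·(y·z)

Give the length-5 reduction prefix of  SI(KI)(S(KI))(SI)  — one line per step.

Answer: after 5 steps: KI(S(KI))(SI)

Reduction:
  start: SI(KI)(S(KI))(SI)
  step 1: I(S(KI))(KI(S(KI)))(SI)
  step 2: S(KI)(KI(S(KI)))(SI)
  step 3: KI(SI)(KI(S(KI))(SI))
  step 4: I(KI(S(KI))(SI))
  step 5: KI(S(KI))(SI)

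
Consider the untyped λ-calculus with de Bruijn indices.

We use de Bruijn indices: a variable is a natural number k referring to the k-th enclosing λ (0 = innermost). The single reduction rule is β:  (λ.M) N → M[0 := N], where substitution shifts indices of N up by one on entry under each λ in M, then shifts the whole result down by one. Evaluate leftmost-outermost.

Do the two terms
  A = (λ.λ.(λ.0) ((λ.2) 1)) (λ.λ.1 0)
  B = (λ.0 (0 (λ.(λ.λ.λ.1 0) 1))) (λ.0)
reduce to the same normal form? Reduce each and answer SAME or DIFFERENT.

Answer: SAME — A ⇓ λ.λ.λ.1 0, B ⇓ λ.λ.λ.1 0

Working:
Term A:
  start: (λ.λ.(λ.0) ((λ.2) 1)) (λ.λ.1 0)
  →1  λ.(λ.0) ((λ.λ.λ.1 0) (λ.λ.1 0))
  →2  λ.(λ.λ.λ.1 0) (λ.λ.1 0)
  →3  λ.λ.λ.1 0

Term B:
  start: (λ.0 (0 (λ.(λ.λ.λ.1 0) 1))) (λ.0)
  →1  (λ.0) ((λ.0) (λ.(λ.λ.λ.1 0) (λ.0)))
  →2  (λ.0) (λ.(λ.λ.λ.1 0) (λ.0))
  →3  λ.(λ.λ.λ.1 0) (λ.0)
  →4  λ.λ.λ.1 0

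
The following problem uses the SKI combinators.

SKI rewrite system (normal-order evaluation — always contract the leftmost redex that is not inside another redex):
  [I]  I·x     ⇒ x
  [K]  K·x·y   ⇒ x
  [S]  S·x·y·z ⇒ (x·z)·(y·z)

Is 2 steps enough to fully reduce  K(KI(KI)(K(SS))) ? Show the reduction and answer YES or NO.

Answer: YES — reaches normal form K(K(SS)) in 2 ≤ 2 steps

Working:
  start: K(KI(KI)(K(SS)))
  [1] K(I(K(SS)))
  [2] K(K(SS))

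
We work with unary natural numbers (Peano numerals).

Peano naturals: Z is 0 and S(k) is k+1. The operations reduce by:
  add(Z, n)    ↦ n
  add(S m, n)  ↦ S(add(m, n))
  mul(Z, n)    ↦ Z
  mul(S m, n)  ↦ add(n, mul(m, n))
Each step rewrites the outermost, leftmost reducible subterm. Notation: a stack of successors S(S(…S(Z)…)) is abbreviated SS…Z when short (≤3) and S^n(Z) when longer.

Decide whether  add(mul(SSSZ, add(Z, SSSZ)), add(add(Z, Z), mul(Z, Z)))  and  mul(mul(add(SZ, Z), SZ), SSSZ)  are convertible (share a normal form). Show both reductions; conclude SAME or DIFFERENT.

Answer: DIFFERENT — A ⇓ S^9(Z), B ⇓ SSSZ

Working:
Term A:
  start: add(mul(SSSZ, add(Z, SSSZ)), add(add(Z, Z), mul(Z, Z)))
  step 1: add(add(add(Z, SSSZ), mul(SSZ, add(Z, SSSZ))), add(add(Z, Z), mul(Z, Z)))
  step 2: add(add(SSSZ, mul(SSZ, add(Z, SSSZ))), add(add(Z, Z), mul(Z, Z)))
  step 3: add(S(add(SSZ, mul(SSZ, add(Z, SSSZ)))), add(add(Z, Z), mul(Z, Z)))
  step 4: S(add(add(SSZ, mul(SSZ, add(Z, SSSZ))), add(add(Z, Z), mul(Z, Z))))
  step 5: S(add(S(add(SZ, mul(SSZ, add(Z, SSSZ)))), add(add(Z, Z), mul(Z, Z))))
  step 6: S(S(add(add(SZ, mul(SSZ, add(Z, SSSZ))), add(add(Z, Z), mul(Z, Z)))))
  step 7: S(S(add(S(add(Z, mul(SSZ, add(Z, SSSZ)))), add(add(Z, Z), mul(Z, Z)))))
  step 8: S(S(S(add(add(Z, mul(SSZ, add(Z, SSSZ))), add(add(Z, Z), mul(Z, Z))))))
  step 9: S(S(S(add(mul(SSZ, add(Z, SSSZ)), add(add(Z, Z), mul(Z, Z))))))
  step 10: S(S(S(add(add(add(Z, SSSZ), mul(SZ, add(Z, SSSZ))), add(add(Z, Z), mul(Z, Z))))))
  step 11: S(S(S(add(add(SSSZ, mul(SZ, add(Z, SSSZ))), add(add(Z, Z), mul(Z, Z))))))
  step 12: S(S(S(add(S(add(SSZ, mul(SZ, add(Z, SSSZ)))), add(add(Z, Z), mul(Z, Z))))))
  step 13: S(S(S(S(add(add(SSZ, mul(SZ, add(Z, SSSZ))), add(add(Z, Z), mul(Z, Z)))))))
  step 14: S(S(S(S(add(S(add(SZ, mul(SZ, add(Z, SSSZ)))), add(add(Z, Z), mul(Z, Z)))))))
  step 15: S(S(S(S(S(add(add(SZ, mul(SZ, add(Z, SSSZ))), add(add(Z, Z), mul(Z, Z))))))))
  step 16: S(S(S(S(S(add(S(add(Z, mul(SZ, add(Z, SSSZ)))), add(add(Z, Z), mul(Z, Z))))))))
  step 17: S(S(S(S(S(S(add(add(Z, mul(SZ, add(Z, SSSZ))), add(add(Z, Z), mul(Z, Z)))))))))
  step 18: S(S(S(S(S(S(add(mul(SZ, add(Z, SSSZ)), add(add(Z, Z), mul(Z, Z)))))))))
  step 19: S(S(S(S(S(S(add(add(add(Z, SSSZ), mul(Z, add(Z, SSSZ))), add(add(Z, Z), mul(Z, Z)))))))))
  step 20: S(S(S(S(S(S(add(add(SSSZ, mul(Z, add(Z, SSSZ))), add(add(Z, Z), mul(Z, Z)))))))))
  step 21: S(S(S(S(S(S(add(S(add(SSZ, mul(Z, add(Z, SSSZ)))), add(add(Z, Z), mul(Z, Z)))))))))
  step 22: S(S(S(S(S(S(S(add(add(SSZ, mul(Z, add(Z, SSSZ))), add(add(Z, Z), mul(Z, Z))))))))))
  step 23: S(S(S(S(S(S(S(add(S(add(SZ, mul(Z, add(Z, SSSZ)))), add(add(Z, Z), mul(Z, Z))))))))))
  step 24: S(S(S(S(S(S(S(S(add(add(SZ, mul(Z, add(Z, SSSZ))), add(add(Z, Z), mul(Z, Z)))))))))))
  step 25: S(S(S(S(S(S(S(S(add(S(add(Z, mul(Z, add(Z, SSSZ)))), add(add(Z, Z), mul(Z, Z)))))))))))
  step 26: S(S(S(S(S(S(S(S(S(add(add(Z, mul(Z, add(Z, SSSZ))), add(add(Z, Z), mul(Z, Z))))))))))))
  step 27: S(S(S(S(S(S(S(S(S(add(mul(Z, add(Z, SSSZ)), add(add(Z, Z), mul(Z, Z))))))))))))
  step 28: S(S(S(S(S(S(S(S(S(add(Z, add(add(Z, Z), mul(Z, Z))))))))))))
  step 29: S(S(S(S(S(S(S(S(S(add(add(Z, Z), mul(Z, Z)))))))))))
  step 30: S(S(S(S(S(S(S(S(S(add(Z, mul(Z, Z)))))))))))
  step 31: S(S(S(S(S(S(S(S(S(mul(Z, Z))))))))))
  step 32: S^9(Z)

Term B:
  start: mul(mul(add(SZ, Z), SZ), SSSZ)
  step 1: mul(mul(S(add(Z, Z)), SZ), SSSZ)
  step 2: mul(add(SZ, mul(add(Z, Z), SZ)), SSSZ)
  step 3: mul(S(add(Z, mul(add(Z, Z), SZ))), SSSZ)
  step 4: add(SSSZ, mul(add(Z, mul(add(Z, Z), SZ)), SSSZ))
  step 5: S(add(SSZ, mul(add(Z, mul(add(Z, Z), SZ)), SSSZ)))
  step 6: S(S(add(SZ, mul(add(Z, mul(add(Z, Z), SZ)), SSSZ))))
  step 7: S(S(S(add(Z, mul(add(Z, mul(add(Z, Z), SZ)), SSSZ)))))
  step 8: S(S(S(mul(add(Z, mul(add(Z, Z), SZ)), SSSZ))))
  step 9: S(S(S(mul(mul(add(Z, Z), SZ), SSSZ))))
  step 10: S(S(S(mul(mul(Z, SZ), SSSZ))))
  step 11: S(S(S(mul(Z, SSSZ))))
  step 12: SSSZ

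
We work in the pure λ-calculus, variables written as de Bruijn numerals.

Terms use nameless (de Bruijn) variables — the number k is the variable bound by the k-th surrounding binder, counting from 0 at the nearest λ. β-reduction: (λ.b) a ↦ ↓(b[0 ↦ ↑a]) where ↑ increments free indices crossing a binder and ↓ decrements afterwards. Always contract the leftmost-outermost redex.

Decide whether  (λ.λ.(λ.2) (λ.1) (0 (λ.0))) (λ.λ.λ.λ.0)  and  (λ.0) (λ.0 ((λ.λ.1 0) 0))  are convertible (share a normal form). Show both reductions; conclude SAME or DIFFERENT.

Term A:
  start: (λ.λ.(λ.2) (λ.1) (0 (λ.0))) (λ.λ.λ.λ.0)
  step 1: λ.(λ.λ.λ.λ.λ.0) (λ.1) (0 (λ.0))
  step 2: λ.(λ.λ.λ.λ.0) (0 (λ.0))
  step 3: λ.λ.λ.λ.0

Term B:
  start: (λ.0) (λ.0 ((λ.λ.1 0) 0))
  step 1: λ.0 ((λ.λ.1 0) 0)
  step 2: λ.0 (λ.1 0)

Answer: DIFFERENT — A ⇓ λ.λ.λ.λ.0, B ⇓ λ.0 (λ.1 0)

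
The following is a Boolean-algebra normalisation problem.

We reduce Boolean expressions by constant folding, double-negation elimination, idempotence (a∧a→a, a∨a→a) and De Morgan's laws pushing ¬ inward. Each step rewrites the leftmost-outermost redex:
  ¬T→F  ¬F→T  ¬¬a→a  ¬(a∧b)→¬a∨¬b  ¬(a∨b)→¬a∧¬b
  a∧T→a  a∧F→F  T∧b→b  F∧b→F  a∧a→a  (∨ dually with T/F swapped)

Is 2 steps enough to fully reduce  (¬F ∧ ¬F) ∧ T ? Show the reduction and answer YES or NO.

Answer: NO — after 2 steps the term is ¬F, not yet normal

Derivation:
  start: (¬F ∧ ¬F) ∧ T
  →1  ¬F ∧ ¬F
  →2  ¬F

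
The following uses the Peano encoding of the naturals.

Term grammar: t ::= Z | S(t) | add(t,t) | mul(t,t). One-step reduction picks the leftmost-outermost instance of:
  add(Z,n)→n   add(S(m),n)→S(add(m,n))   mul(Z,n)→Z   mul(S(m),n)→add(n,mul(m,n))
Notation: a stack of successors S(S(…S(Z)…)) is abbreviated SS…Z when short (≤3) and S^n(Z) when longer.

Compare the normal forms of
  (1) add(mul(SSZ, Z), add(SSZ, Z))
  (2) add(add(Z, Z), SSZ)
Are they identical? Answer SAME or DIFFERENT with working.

Answer: SAME — A ⇓ SSZ, B ⇓ SSZ

Reduction:
Term A:
  start: add(mul(SSZ, Z), add(SSZ, Z))
  step 1: add(add(Z, mul(SZ, Z)), add(SSZ, Z))
  step 2: add(mul(SZ, Z), add(SSZ, Z))
  step 3: add(add(Z, mul(Z, Z)), add(SSZ, Z))
  step 4: add(mul(Z, Z), add(SSZ, Z))
  step 5: add(Z, add(SSZ, Z))
  step 6: add(SSZ, Z)
  step 7: S(add(SZ, Z))
  step 8: S(S(add(Z, Z)))
  step 9: SSZ

Term B:
  start: add(add(Z, Z), SSZ)
  step 1: add(Z, SSZ)
  step 2: SSZ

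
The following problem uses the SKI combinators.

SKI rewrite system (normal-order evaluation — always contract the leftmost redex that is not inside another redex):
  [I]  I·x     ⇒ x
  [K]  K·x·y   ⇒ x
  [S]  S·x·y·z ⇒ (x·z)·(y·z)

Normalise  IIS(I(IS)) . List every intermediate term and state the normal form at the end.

Answer: normal form = SS  (in 4 steps)

Working:
  start: IIS(I(IS))
  [1] IS(I(IS))
  [2] S(I(IS))
  [3] S(IS)
  [4] SS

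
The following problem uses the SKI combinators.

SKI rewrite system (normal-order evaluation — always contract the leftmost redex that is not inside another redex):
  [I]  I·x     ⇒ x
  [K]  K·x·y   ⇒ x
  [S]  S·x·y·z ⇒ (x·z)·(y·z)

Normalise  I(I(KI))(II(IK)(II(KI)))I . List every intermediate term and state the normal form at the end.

  start: I(I(KI))(II(IK)(II(KI)))I
  →1  I(KI)(II(IK)(II(KI)))I
  →2  KI(II(IK)(II(KI)))I
  →3  II
  →4  I

Answer: normal form = I  (in 4 steps)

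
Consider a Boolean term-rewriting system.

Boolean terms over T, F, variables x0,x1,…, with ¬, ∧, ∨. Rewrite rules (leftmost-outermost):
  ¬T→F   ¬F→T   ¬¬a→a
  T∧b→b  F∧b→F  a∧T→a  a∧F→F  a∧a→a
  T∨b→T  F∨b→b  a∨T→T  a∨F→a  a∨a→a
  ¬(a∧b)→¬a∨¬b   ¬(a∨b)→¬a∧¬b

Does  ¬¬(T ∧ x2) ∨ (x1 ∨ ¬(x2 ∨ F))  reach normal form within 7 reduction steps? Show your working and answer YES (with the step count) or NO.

Answer: YES — reaches normal form x2 ∨ (x1 ∨ ¬x2) in 5 ≤ 7 steps

Working:
  start: ¬¬(T ∧ x2) ∨ (x1 ∨ ¬(x2 ∨ F))
  [1] (T ∧ x2) ∨ (x1 ∨ ¬(x2 ∨ F))
  [2] x2 ∨ (x1 ∨ ¬(x2 ∨ F))
  [3] x2 ∨ (x1 ∨ (¬x2 ∧ ¬F))
  [4] x2 ∨ (x1 ∨ (¬x2 ∧ T))
  [5] x2 ∨ (x1 ∨ ¬x2)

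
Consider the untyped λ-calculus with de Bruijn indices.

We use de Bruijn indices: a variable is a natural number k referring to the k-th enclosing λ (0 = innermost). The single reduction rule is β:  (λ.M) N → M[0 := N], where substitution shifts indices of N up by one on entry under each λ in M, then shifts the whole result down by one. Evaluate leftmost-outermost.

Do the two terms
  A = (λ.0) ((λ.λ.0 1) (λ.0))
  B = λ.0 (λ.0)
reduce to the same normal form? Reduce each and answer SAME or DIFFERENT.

Answer: SAME — A ⇓ λ.0 (λ.0), B ⇓ λ.0 (λ.0)

Derivation:
Term A:
  start: (λ.0) ((λ.λ.0 1) (λ.0))
  →1  (λ.λ.0 1) (λ.0)
  →2  λ.0 (λ.0)

Term B:
  start: λ.0 (λ.0)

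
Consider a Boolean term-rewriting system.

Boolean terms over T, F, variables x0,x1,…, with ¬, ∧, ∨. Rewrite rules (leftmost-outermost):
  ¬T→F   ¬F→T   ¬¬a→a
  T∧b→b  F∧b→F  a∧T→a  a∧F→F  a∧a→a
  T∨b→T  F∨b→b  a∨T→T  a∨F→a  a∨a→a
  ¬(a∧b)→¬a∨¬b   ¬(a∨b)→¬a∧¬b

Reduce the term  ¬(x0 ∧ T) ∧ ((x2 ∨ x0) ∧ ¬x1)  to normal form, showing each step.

Answer: normal form = ¬x0 ∧ ((x2 ∨ x0) ∧ ¬x1)  (in 3 steps)

Working:
  start: ¬(x0 ∧ T) ∧ ((x2 ∨ x0) ∧ ¬x1)
  step 1: (¬x0 ∨ ¬T) ∧ ((x2 ∨ x0) ∧ ¬x1)
  step 2: (¬x0 ∨ F) ∧ ((x2 ∨ x0) ∧ ¬x1)
  step 3: ¬x0 ∧ ((x2 ∨ x0) ∧ ¬x1)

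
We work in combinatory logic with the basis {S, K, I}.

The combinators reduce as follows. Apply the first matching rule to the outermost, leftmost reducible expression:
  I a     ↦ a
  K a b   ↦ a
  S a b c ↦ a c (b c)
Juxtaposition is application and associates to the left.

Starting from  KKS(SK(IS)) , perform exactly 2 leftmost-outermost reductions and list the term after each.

  start: KKS(SK(IS))
  step 1: K(SK(IS))
  step 2: K(SKS)

Answer: after 2 steps: K(SKS)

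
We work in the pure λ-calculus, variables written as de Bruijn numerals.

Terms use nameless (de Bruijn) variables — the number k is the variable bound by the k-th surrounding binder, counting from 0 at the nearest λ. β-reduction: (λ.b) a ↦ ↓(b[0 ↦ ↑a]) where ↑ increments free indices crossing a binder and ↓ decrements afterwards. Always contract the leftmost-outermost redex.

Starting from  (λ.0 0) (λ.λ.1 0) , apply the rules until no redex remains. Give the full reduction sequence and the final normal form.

Answer: normal form = λ.λ.1 0  (in 3 steps)

Working:
  start: (λ.0 0) (λ.λ.1 0)
  step 1: (λ.λ.1 0) (λ.λ.1 0)
  step 2: λ.(λ.λ.1 0) 0
  step 3: λ.λ.1 0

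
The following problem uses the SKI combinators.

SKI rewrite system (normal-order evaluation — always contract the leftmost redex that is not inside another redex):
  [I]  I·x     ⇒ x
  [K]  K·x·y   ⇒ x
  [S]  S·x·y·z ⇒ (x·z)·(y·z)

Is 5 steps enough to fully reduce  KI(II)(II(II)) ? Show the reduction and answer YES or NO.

Answer: YES — reaches normal form I in 5 ≤ 5 steps

Working:
  start: KI(II)(II(II))
  [1] I(II(II))
  [2] II(II)
  [3] I(II)
  [4] II
  [5] I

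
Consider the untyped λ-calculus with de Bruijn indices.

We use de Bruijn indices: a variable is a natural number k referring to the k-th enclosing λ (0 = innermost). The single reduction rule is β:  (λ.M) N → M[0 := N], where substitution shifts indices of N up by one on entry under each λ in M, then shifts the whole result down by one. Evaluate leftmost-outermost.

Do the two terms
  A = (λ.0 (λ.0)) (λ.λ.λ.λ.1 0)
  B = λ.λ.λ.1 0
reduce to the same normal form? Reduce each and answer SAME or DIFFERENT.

Term A:
  start: (λ.0 (λ.0)) (λ.λ.λ.λ.1 0)
  step 1: (λ.λ.λ.λ.1 0) (λ.0)
  step 2: λ.λ.λ.1 0

Term B:
  start: λ.λ.λ.1 0

Answer: SAME — A ⇓ λ.λ.λ.1 0, B ⇓ λ.λ.λ.1 0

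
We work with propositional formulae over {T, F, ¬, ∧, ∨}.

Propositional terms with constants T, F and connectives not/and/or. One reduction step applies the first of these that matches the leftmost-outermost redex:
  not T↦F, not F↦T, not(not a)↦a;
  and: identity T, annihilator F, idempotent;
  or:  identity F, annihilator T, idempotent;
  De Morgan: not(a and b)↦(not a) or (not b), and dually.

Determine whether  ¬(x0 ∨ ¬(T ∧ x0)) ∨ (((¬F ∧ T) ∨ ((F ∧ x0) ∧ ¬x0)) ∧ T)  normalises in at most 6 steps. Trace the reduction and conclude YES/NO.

Answer: NO — after 6 steps the term is (¬x0 ∧ x0) ∨ (T ∨ ((F ∧ x0) ∧ ¬x0)), not yet normal

Reduction:
  start: ¬(x0 ∨ ¬(T ∧ x0)) ∨ (((¬F ∧ T) ∨ ((F ∧ x0) ∧ ¬x0)) ∧ T)
  [1] (¬x0 ∧ ¬¬(T ∧ x0)) ∨ (((¬F ∧ T) ∨ ((F ∧ x0) ∧ ¬x0)) ∧ T)
  [2] (¬x0 ∧ (T ∧ x0)) ∨ (((¬F ∧ T) ∨ ((F ∧ x0) ∧ ¬x0)) ∧ T)
  [3] (¬x0 ∧ x0) ∨ (((¬F ∧ T) ∨ ((F ∧ x0) ∧ ¬x0)) ∧ T)
  [4] (¬x0 ∧ x0) ∨ ((¬F ∧ T) ∨ ((F ∧ x0) ∧ ¬x0))
  [5] (¬x0 ∧ x0) ∨ (¬F ∨ ((F ∧ x0) ∧ ¬x0))
  [6] (¬x0 ∧ x0) ∨ (T ∨ ((F ∧ x0) ∧ ¬x0))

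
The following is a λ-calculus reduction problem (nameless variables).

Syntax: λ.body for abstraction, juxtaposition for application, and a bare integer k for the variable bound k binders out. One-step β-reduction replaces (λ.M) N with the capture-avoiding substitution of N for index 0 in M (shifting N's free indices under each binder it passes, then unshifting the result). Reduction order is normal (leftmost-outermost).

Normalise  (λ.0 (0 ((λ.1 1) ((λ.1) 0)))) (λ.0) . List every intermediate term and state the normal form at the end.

Answer: normal form = λ.0  (in 5 steps)

Working:
  start: (λ.0 (0 ((λ.1 1) ((λ.1) 0)))) (λ.0)
  →1  (λ.0) ((λ.0) ((λ.(λ.0) (λ.0)) ((λ.λ.0) (λ.0))))
  →2  (λ.0) ((λ.(λ.0) (λ.0)) ((λ.λ.0) (λ.0)))
  →3  (λ.(λ.0) (λ.0)) ((λ.λ.0) (λ.0))
  →4  (λ.0) (λ.0)
  →5  λ.0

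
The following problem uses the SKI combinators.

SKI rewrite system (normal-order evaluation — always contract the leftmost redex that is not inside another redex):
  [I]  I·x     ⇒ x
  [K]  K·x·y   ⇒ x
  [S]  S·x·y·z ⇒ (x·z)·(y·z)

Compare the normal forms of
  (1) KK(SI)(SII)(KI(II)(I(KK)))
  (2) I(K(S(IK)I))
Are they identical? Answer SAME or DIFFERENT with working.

Answer: DIFFERENT — A ⇓ SII, B ⇓ K(SKI)

Derivation:
Term A:
  start: KK(SI)(SII)(KI(II)(I(KK)))
  →1  K(SII)(KI(II)(I(KK)))
  →2  SII

Term B:
  start: I(K(S(IK)I))
  →1  K(S(IK)I)
  →2  K(SKI)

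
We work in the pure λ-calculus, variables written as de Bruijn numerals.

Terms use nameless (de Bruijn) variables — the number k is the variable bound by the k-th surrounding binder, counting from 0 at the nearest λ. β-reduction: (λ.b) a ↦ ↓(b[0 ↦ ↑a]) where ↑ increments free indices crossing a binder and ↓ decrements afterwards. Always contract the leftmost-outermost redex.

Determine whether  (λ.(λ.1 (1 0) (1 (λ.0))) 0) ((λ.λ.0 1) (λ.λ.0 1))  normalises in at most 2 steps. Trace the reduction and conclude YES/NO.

Answer: NO — after 2 steps the term is (λ.λ.0 1) (λ.λ.0 1) ((λ.λ.0 1) (λ.λ.0 1) ((λ.λ.0 1) (λ.λ.0 1))) ((λ.λ.0 1) (λ.λ.0 1) (λ.0)), not yet normal

Reduction:
  start: (λ.(λ.1 (1 0) (1 (λ.0))) 0) ((λ.λ.0 1) (λ.λ.0 1))
  [1] (λ.(λ.λ.0 1) (λ.λ.0 1) ((λ.λ.0 1) (λ.λ.0 1) 0) ((λ.λ.0 1) (λ.λ.0 1) (λ.0))) ((λ.λ.0 1) (λ.λ.0 1))
  [2] (λ.λ.0 1) (λ.λ.0 1) ((λ.λ.0 1) (λ.λ.0 1) ((λ.λ.0 1) (λ.λ.0 1))) ((λ.λ.0 1) (λ.λ.0 1) (λ.0))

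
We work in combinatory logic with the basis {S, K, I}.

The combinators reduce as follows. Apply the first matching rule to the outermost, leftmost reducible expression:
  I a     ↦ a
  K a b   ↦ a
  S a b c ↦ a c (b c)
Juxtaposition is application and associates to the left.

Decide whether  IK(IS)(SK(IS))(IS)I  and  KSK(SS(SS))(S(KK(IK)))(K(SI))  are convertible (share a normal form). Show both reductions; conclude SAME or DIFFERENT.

Answer: DIFFERENT — A ⇓ SSI, B ⇓ SI(S(SK(K(SI)))(SI))

Derivation:
Term A:
  start: IK(IS)(SK(IS))(IS)I
  →1  K(IS)(SK(IS))(IS)I
  →2  IS(IS)I
  →3  S(IS)I
  →4  SSI

Term B:
  start: KSK(SS(SS))(S(KK(IK)))(K(SI))
  →1  S(SS(SS))(S(KK(IK)))(K(SI))
  →2  SS(SS)(K(SI))(S(KK(IK))(K(SI)))
  →3  S(K(SI))(SS(K(SI)))(S(KK(IK))(K(SI)))
  →4  K(SI)(S(KK(IK))(K(SI)))(SS(K(SI))(S(KK(IK))(K(SI))))
  →5  SI(SS(K(SI))(S(KK(IK))(K(SI))))
  →6  SI(S(S(KK(IK))(K(SI)))(K(SI)(S(KK(IK))(K(SI)))))
  →7  SI(S(SK(K(SI)))(K(SI)(S(KK(IK))(K(SI)))))
  →8  SI(S(SK(K(SI)))(SI))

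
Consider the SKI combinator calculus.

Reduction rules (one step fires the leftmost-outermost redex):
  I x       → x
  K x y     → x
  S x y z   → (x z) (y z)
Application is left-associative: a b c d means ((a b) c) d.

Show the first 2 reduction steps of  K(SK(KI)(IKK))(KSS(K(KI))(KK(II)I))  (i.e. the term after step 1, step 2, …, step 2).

  start: K(SK(KI)(IKK))(KSS(K(KI))(KK(II)I))
  →1  SK(KI)(IKK)
  →2  K(IKK)(KI(IKK))

Answer: after 2 steps: K(IKK)(KI(IKK))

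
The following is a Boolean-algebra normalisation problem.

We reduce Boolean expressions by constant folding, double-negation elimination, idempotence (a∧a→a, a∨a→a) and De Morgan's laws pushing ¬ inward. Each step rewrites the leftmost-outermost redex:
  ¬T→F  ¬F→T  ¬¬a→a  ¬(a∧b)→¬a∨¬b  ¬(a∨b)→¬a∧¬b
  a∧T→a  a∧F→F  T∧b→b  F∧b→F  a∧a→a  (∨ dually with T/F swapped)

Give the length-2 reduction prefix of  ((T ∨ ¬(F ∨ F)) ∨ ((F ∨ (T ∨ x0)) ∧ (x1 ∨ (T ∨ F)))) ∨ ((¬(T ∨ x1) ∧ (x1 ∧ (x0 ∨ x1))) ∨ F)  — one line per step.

  start: ((T ∨ ¬(F ∨ F)) ∨ ((F ∨ (T ∨ x0)) ∧ (x1 ∨ (T ∨ F)))) ∨ ((¬(T ∨ x1) ∧ (x1 ∧ (x0 ∨ x1))) ∨ F)
  step 1: (T ∨ ((F ∨ (T ∨ x0)) ∧ (x1 ∨ (T ∨ F)))) ∨ ((¬(T ∨ x1) ∧ (x1 ∧ (x0 ∨ x1))) ∨ F)
  step 2: T ∨ ((¬(T ∨ x1) ∧ (x1 ∧ (x0 ∨ x1))) ∨ F)

Answer: after 2 steps: T ∨ ((¬(T ∨ x1) ∧ (x1 ∧ (x0 ∨ x1))) ∨ F)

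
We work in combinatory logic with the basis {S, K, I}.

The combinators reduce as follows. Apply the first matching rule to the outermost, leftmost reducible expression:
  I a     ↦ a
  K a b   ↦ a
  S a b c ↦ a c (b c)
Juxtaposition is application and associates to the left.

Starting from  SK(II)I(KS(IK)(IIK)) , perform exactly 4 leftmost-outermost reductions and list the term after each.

Answer: after 4 steps: S(IIK)

Derivation:
  start: SK(II)I(KS(IK)(IIK))
  step 1: KI(III)(KS(IK)(IIK))
  step 2: I(KS(IK)(IIK))
  step 3: KS(IK)(IIK)
  step 4: S(IIK)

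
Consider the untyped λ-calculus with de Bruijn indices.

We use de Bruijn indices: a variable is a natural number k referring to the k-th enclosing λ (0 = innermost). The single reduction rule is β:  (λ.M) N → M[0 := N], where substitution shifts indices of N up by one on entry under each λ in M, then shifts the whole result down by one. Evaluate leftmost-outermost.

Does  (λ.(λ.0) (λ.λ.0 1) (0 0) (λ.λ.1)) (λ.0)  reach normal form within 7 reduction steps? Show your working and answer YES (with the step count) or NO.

  start: (λ.(λ.0) (λ.λ.0 1) (0 0) (λ.λ.1)) (λ.0)
  step 1: (λ.0) (λ.λ.0 1) ((λ.0) (λ.0)) (λ.λ.1)
  step 2: (λ.λ.0 1) ((λ.0) (λ.0)) (λ.λ.1)
  step 3: (λ.0 ((λ.0) (λ.0))) (λ.λ.1)
  step 4: (λ.λ.1) ((λ.0) (λ.0))
  step 5: λ.(λ.0) (λ.0)
  step 6: λ.λ.0

Answer: YES — reaches normal form λ.λ.0 in 6 ≤ 7 steps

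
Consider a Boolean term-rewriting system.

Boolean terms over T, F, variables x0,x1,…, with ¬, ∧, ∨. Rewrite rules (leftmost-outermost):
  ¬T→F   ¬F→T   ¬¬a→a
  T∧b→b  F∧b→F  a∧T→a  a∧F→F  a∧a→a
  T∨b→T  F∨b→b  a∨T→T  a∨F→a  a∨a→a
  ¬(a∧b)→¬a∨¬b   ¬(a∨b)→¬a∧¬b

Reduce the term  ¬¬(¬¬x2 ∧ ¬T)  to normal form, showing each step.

  start: ¬¬(¬¬x2 ∧ ¬T)
  [1] ¬¬x2 ∧ ¬T
  [2] x2 ∧ ¬T
  [3] x2 ∧ F
  [4] F

Answer: normal form = F  (in 4 steps)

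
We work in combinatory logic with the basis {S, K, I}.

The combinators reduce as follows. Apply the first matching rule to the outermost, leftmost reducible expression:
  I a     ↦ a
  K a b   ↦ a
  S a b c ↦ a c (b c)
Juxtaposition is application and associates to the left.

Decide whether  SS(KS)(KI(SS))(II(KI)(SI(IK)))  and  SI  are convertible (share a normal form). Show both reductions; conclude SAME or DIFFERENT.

Answer: SAME — A ⇓ SI, B ⇓ SI

Derivation:
Term A:
  start: SS(KS)(KI(SS))(II(KI)(SI(IK)))
  →1  S(KI(SS))(KS(KI(SS)))(II(KI)(SI(IK)))
  →2  KI(SS)(II(KI)(SI(IK)))(KS(KI(SS))(II(KI)(SI(IK))))
  →3  I(II(KI)(SI(IK)))(KS(KI(SS))(II(KI)(SI(IK))))
  →4  II(KI)(SI(IK))(KS(KI(SS))(II(KI)(SI(IK))))
  →5  I(KI)(SI(IK))(KS(KI(SS))(II(KI)(SI(IK))))
  →6  KI(SI(IK))(KS(KI(SS))(II(KI)(SI(IK))))
  →7  I(KS(KI(SS))(II(KI)(SI(IK))))
  →8  KS(KI(SS))(II(KI)(SI(IK)))
  →9  S(II(KI)(SI(IK)))
  →10  S(I(KI)(SI(IK)))
  →11  S(KI(SI(IK)))
  →12  SI

Term B:
  start: SI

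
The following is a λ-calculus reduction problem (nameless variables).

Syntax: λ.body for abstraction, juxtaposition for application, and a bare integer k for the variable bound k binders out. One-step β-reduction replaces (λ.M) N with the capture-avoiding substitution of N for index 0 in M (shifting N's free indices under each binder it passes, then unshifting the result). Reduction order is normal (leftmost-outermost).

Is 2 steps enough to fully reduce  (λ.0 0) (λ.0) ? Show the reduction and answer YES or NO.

Answer: YES — reaches normal form λ.0 in 2 ≤ 2 steps

Working:
  start: (λ.0 0) (λ.0)
  [1] (λ.0) (λ.0)
  [2] λ.0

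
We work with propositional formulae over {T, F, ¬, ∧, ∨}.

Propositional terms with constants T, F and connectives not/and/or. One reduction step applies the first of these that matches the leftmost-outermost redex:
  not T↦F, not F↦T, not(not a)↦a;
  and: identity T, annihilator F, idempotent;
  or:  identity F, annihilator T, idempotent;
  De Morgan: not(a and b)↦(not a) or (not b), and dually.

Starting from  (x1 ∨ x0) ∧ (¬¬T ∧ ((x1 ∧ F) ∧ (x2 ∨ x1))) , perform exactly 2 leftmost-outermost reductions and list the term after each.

Answer: after 2 steps: (x1 ∨ x0) ∧ ((x1 ∧ F) ∧ (x2 ∨ x1))

Working:
  start: (x1 ∨ x0) ∧ (¬¬T ∧ ((x1 ∧ F) ∧ (x2 ∨ x1)))
  step 1: (x1 ∨ x0) ∧ (T ∧ ((x1 ∧ F) ∧ (x2 ∨ x1)))
  step 2: (x1 ∨ x0) ∧ ((x1 ∧ F) ∧ (x2 ∨ x1))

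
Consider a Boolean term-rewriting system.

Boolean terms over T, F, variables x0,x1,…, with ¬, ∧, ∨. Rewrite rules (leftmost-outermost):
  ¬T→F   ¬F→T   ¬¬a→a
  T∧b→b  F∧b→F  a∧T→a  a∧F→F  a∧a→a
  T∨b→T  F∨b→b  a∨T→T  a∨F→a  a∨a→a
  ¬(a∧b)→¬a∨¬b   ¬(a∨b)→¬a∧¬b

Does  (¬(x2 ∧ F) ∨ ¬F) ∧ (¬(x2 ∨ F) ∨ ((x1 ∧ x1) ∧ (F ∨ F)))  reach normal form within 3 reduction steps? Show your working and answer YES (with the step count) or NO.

  start: (¬(x2 ∧ F) ∨ ¬F) ∧ (¬(x2 ∨ F) ∨ ((x1 ∧ x1) ∧ (F ∨ F)))
  →1  ((¬x2 ∨ ¬F) ∨ ¬F) ∧ (¬(x2 ∨ F) ∨ ((x1 ∧ x1) ∧ (F ∨ F)))
  →2  ((¬x2 ∨ T) ∨ ¬F) ∧ (¬(x2 ∨ F) ∨ ((x1 ∧ x1) ∧ (F ∨ F)))
  →3  (T ∨ ¬F) ∧ (¬(x2 ∨ F) ∨ ((x1 ∧ x1) ∧ (F ∨ F)))

Answer: NO — after 3 steps the term is (T ∨ ¬F) ∧ (¬(x2 ∨ F) ∨ ((x1 ∧ x1) ∧ (F ∨ F))), not yet normal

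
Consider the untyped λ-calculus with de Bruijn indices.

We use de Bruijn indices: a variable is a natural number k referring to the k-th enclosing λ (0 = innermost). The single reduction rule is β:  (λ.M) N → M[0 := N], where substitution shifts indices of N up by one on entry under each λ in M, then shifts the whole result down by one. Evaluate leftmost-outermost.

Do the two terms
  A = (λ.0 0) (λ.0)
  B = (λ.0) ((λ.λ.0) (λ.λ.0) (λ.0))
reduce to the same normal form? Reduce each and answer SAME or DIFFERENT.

Answer: SAME — A ⇓ λ.0, B ⇓ λ.0

Reduction:
Term A:
  start: (λ.0 0) (λ.0)
  [1] (λ.0) (λ.0)
  [2] λ.0

Term B:
  start: (λ.0) ((λ.λ.0) (λ.λ.0) (λ.0))
  [1] (λ.λ.0) (λ.λ.0) (λ.0)
  [2] (λ.0) (λ.0)
  [3] λ.0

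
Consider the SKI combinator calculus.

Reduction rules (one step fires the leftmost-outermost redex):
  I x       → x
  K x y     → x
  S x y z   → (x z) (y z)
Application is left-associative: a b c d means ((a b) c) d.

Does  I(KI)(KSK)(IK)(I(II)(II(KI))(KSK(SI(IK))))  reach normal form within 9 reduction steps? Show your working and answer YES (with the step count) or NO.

  start: I(KI)(KSK)(IK)(I(II)(II(KI))(KSK(SI(IK))))
  step 1: KI(KSK)(IK)(I(II)(II(KI))(KSK(SI(IK))))
  step 2: I(IK)(I(II)(II(KI))(KSK(SI(IK))))
  step 3: IK(I(II)(II(KI))(KSK(SI(IK))))
  step 4: K(I(II)(II(KI))(KSK(SI(IK))))
  step 5: K(II(II(KI))(KSK(SI(IK))))
  step 6: K(I(II(KI))(KSK(SI(IK))))
  step 7: K(II(KI)(KSK(SI(IK))))
  step 8: K(I(KI)(KSK(SI(IK))))
  step 9: K(KI(KSK(SI(IK))))

Answer: NO — after 9 steps the term is K(KI(KSK(SI(IK)))), not yet normal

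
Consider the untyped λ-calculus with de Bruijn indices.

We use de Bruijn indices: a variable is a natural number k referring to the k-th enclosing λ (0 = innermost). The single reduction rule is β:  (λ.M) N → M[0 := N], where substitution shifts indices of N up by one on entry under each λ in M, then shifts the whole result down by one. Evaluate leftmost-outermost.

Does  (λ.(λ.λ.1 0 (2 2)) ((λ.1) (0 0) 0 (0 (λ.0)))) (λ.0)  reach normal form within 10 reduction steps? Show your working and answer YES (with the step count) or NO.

Answer: YES — reaches normal form λ.0 (λ.0) in 8 ≤ 10 steps

Working:
  start: (λ.(λ.λ.1 0 (2 2)) ((λ.1) (0 0) 0 (0 (λ.0)))) (λ.0)
  step 1: (λ.λ.1 0 ((λ.0) (λ.0))) ((λ.λ.0) ((λ.0) (λ.0)) (λ.0) ((λ.0) (λ.0)))
  step 2: λ.(λ.λ.0) ((λ.0) (λ.0)) (λ.0) ((λ.0) (λ.0)) 0 ((λ.0) (λ.0))
  step 3: λ.(λ.0) (λ.0) ((λ.0) (λ.0)) 0 ((λ.0) (λ.0))
  step 4: λ.(λ.0) ((λ.0) (λ.0)) 0 ((λ.0) (λ.0))
  step 5: λ.(λ.0) (λ.0) 0 ((λ.0) (λ.0))
  step 6: λ.(λ.0) 0 ((λ.0) (λ.0))
  step 7: λ.0 ((λ.0) (λ.0))
  step 8: λ.0 (λ.0)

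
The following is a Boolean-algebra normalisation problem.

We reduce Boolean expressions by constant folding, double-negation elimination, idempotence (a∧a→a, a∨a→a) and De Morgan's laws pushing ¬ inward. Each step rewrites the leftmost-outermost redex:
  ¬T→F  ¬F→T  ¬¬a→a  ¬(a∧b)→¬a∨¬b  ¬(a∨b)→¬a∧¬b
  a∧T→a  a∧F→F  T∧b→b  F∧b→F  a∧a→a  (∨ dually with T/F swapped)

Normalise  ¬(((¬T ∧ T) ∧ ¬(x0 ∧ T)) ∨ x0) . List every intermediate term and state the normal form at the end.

Answer: normal form = ¬x0  (in 7 steps)

Working:
  start: ¬(((¬T ∧ T) ∧ ¬(x0 ∧ T)) ∨ x0)
  →1  ¬((¬T ∧ T) ∧ ¬(x0 ∧ T)) ∧ ¬x0
  →2  (¬(¬T ∧ T) ∨ ¬¬(x0 ∧ T)) ∧ ¬x0
  →3  ((¬¬T ∨ ¬T) ∨ ¬¬(x0 ∧ T)) ∧ ¬x0
  →4  ((T ∨ ¬T) ∨ ¬¬(x0 ∧ T)) ∧ ¬x0
  →5  (T ∨ ¬¬(x0 ∧ T)) ∧ ¬x0
  →6  T ∧ ¬x0
  →7  ¬x0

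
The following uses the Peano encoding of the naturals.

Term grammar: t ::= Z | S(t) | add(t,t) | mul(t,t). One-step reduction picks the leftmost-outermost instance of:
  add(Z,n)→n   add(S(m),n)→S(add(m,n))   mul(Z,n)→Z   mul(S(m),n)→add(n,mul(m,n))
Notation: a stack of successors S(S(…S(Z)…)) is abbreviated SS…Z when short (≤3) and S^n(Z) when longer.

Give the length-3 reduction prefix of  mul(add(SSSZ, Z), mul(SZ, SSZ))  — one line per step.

  start: mul(add(SSSZ, Z), mul(SZ, SSZ))
  step 1: mul(S(add(SSZ, Z)), mul(SZ, SSZ))
  step 2: add(mul(SZ, SSZ), mul(add(SSZ, Z), mul(SZ, SSZ)))
  step 3: add(add(SSZ, mul(Z, SSZ)), mul(add(SSZ, Z), mul(SZ, SSZ)))

Answer: after 3 steps: add(add(SSZ, mul(Z, SSZ)), mul(add(SSZ, Z), mul(SZ, SSZ)))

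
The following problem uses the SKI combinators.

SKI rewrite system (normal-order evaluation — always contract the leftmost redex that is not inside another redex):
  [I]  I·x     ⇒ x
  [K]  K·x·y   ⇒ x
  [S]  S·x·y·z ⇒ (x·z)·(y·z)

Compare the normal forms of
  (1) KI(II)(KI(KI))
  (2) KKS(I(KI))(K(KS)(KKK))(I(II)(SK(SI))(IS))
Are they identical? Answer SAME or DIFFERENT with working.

Answer: SAME — A ⇓ I, B ⇓ I

Reduction:
Term A:
  start: KI(II)(KI(KI))
  step 1: I(KI(KI))
  step 2: KI(KI)
  step 3: I

Term B:
  start: KKS(I(KI))(K(KS)(KKK))(I(II)(SK(SI))(IS))
  step 1: K(I(KI))(K(KS)(KKK))(I(II)(SK(SI))(IS))
  step 2: I(KI)(I(II)(SK(SI))(IS))
  step 3: KI(I(II)(SK(SI))(IS))
  step 4: I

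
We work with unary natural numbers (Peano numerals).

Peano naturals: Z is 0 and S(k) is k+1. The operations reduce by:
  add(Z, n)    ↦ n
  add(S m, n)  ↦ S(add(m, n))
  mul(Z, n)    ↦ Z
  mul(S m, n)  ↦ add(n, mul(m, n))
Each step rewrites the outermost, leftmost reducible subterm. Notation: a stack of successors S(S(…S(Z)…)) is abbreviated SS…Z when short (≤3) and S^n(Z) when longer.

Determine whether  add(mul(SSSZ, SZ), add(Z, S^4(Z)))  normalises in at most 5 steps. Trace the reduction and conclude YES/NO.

Answer: NO — after 5 steps the term is S(add(add(SZ, mul(SZ, SZ)), add(Z, S^4(Z)))), not yet normal

Derivation:
  start: add(mul(SSSZ, SZ), add(Z, S^4(Z)))
  [1] add(add(SZ, mul(SSZ, SZ)), add(Z, S^4(Z)))
  [2] add(S(add(Z, mul(SSZ, SZ))), add(Z, S^4(Z)))
  [3] S(add(add(Z, mul(SSZ, SZ)), add(Z, S^4(Z))))
  [4] S(add(mul(SSZ, SZ), add(Z, S^4(Z))))
  [5] S(add(add(SZ, mul(SZ, SZ)), add(Z, S^4(Z))))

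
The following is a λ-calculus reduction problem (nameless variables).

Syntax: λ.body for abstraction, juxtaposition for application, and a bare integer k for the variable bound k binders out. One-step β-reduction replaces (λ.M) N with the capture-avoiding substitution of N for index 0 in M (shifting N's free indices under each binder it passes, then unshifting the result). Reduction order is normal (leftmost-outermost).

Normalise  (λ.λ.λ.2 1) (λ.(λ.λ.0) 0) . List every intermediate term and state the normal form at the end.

  start: (λ.λ.λ.2 1) (λ.(λ.λ.0) 0)
  step 1: λ.λ.(λ.(λ.λ.0) 0) 1
  step 2: λ.λ.(λ.λ.0) 1
  step 3: λ.λ.λ.0

Answer: normal form = λ.λ.λ.0  (in 3 steps)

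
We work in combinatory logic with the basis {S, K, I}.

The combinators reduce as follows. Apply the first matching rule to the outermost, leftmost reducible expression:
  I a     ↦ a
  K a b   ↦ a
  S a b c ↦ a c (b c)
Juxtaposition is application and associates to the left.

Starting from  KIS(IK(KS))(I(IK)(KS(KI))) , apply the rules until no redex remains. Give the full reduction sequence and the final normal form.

Answer: normal form = KS  (in 4 steps)

Derivation:
  start: KIS(IK(KS))(I(IK)(KS(KI)))
  step 1: I(IK(KS))(I(IK)(KS(KI)))
  step 2: IK(KS)(I(IK)(KS(KI)))
  step 3: K(KS)(I(IK)(KS(KI)))
  step 4: KS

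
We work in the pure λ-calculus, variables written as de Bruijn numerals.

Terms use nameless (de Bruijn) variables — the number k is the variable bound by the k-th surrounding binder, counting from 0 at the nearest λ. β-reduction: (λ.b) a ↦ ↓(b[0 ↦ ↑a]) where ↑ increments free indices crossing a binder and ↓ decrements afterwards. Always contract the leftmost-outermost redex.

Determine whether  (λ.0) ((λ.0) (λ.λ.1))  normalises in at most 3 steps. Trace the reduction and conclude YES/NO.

  start: (λ.0) ((λ.0) (λ.λ.1))
  [1] (λ.0) (λ.λ.1)
  [2] λ.λ.1

Answer: YES — reaches normal form λ.λ.1 in 2 ≤ 3 steps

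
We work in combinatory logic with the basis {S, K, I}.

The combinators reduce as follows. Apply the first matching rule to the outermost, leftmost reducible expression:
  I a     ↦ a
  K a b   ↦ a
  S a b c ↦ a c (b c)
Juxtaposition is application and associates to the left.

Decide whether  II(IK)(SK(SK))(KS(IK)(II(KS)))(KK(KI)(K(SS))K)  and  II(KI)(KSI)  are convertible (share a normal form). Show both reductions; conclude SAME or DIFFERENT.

Answer: DIFFERENT — A ⇓ K(SS), B ⇓ I

Derivation:
Term A:
  start: II(IK)(SK(SK))(KS(IK)(II(KS)))(KK(KI)(K(SS))K)
  [1] I(IK)(SK(SK))(KS(IK)(II(KS)))(KK(KI)(K(SS))K)
  [2] IK(SK(SK))(KS(IK)(II(KS)))(KK(KI)(K(SS))K)
  [3] K(SK(SK))(KS(IK)(II(KS)))(KK(KI)(K(SS))K)
  [4] SK(SK)(KK(KI)(K(SS))K)
  [5] K(KK(KI)(K(SS))K)(SK(KK(KI)(K(SS))K))
  [6] KK(KI)(K(SS))K
  [7] K(K(SS))K
  [8] K(SS)

Term B:
  start: II(KI)(KSI)
  [1] I(KI)(KSI)
  [2] KI(KSI)
  [3] I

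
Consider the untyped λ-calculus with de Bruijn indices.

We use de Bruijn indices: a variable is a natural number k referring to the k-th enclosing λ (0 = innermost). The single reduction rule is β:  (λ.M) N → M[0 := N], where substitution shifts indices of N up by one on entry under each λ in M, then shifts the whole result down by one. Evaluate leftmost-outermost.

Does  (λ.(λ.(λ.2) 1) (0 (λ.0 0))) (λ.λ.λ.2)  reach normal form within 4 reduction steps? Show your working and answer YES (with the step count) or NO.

  start: (λ.(λ.(λ.2) 1) (0 (λ.0 0))) (λ.λ.λ.2)
  step 1: (λ.(λ.λ.λ.λ.2) (λ.λ.λ.2)) ((λ.λ.λ.2) (λ.0 0))
  step 2: (λ.λ.λ.λ.2) (λ.λ.λ.2)
  step 3: λ.λ.λ.2

Answer: YES — reaches normal form λ.λ.λ.2 in 3 ≤ 4 steps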